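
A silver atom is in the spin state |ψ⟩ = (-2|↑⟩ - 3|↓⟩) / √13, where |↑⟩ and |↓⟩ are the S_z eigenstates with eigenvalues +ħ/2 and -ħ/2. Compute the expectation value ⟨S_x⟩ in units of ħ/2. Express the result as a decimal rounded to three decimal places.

⟨σ_x⟩ = 2 Re(a* b)/(|a|²+|b|²) with a = -2, b = -3.
a* b = 6, so ⟨σ_x⟩ = 12/13.
⟨S_x⟩ = (ħ/2)·⟨σ_x⟩.

0.923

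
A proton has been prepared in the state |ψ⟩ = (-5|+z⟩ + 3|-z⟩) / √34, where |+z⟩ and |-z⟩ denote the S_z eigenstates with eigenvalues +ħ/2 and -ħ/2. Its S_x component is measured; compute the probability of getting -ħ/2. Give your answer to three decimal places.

0.941

|-x⟩ = (|+z⟩ - |-z⟩)/√2, so ⟨-x|ψ⟩ = (-8) / (√2·√34).
P = |-8|² / 68 = 64/68.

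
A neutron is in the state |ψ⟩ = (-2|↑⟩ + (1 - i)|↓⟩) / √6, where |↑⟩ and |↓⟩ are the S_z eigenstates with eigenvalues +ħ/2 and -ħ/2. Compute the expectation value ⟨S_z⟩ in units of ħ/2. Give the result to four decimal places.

0.3333

⟨σ_z⟩ = |a|² - |b|² divided by |a|²+|b|², with a, b the |↑⟩, |↓⟩ amplitudes.
= (4 - 2)/6 = 2/6.
⟨S_z⟩ = (ħ/2)·⟨σ_z⟩.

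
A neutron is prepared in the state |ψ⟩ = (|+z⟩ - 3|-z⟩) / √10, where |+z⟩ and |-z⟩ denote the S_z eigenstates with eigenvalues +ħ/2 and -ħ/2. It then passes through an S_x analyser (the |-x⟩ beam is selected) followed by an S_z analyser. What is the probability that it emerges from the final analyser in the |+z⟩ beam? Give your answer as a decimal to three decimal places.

First analyser (S_x): P(|-x⟩) = |⟨-x|ψ⟩|² = 16/20.
After stage 1 the state is |-x⟩; P(|+z⟩) = |⟨+z|-x⟩|² = 1/2.
Joint probability = 16/20 × 1/2 = 0.400.

0.400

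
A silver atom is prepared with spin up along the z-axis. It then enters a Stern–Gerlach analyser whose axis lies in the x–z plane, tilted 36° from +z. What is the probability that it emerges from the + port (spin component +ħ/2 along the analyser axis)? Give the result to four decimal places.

For spin-½, the probability of finding spin-up along an axis at angle θ to the initial spin direction is cos²(θ/2); spin-down is sin²(θ/2).
θ = 36°, so P = cos²(18°) ≈ 0.9045.

0.9045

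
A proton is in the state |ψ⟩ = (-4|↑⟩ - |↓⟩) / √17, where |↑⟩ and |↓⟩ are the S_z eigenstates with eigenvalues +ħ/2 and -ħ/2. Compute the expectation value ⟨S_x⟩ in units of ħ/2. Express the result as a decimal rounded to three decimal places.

⟨σ_x⟩ = 2 Re(a* b)/(|a|²+|b|²) with a = -4, b = -1.
a* b = 4, so ⟨σ_x⟩ = 8/17.
⟨S_x⟩ = (ħ/2)·⟨σ_x⟩.

0.471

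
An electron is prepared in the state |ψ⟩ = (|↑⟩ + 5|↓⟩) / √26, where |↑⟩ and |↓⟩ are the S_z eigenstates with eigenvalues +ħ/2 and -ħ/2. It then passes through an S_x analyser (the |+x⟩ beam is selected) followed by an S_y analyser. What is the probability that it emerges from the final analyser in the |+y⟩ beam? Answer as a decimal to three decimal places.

0.346

First analyser (S_x): P(|+x⟩) = |⟨+x|ψ⟩|² = 36/52.
After stage 1 the state is |+x⟩; P(|+y⟩) = |⟨+y|+x⟩|² = 1/2.
Joint probability = 36/52 × 1/2 = 0.346.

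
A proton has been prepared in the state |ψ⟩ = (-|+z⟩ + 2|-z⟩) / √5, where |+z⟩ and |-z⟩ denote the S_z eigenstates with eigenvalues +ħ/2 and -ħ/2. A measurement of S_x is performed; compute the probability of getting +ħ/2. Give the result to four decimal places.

0.1000

|+x⟩ = (|+z⟩ + |-z⟩)/√2, so ⟨+x|ψ⟩ = (1) / (√2·√5).
P = |1|² / 10 = 1/10.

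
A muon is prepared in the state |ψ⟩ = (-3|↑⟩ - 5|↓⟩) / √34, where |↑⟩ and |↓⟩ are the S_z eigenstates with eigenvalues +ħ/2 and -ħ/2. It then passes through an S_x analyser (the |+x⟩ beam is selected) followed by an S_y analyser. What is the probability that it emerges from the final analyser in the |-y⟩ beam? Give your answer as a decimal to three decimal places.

First analyser (S_x): P(|+x⟩) = |⟨+x|ψ⟩|² = 64/68.
After stage 1 the state is |+x⟩; P(|-y⟩) = |⟨-y|+x⟩|² = 1/2.
Joint probability = 64/68 × 1/2 = 0.471.

0.471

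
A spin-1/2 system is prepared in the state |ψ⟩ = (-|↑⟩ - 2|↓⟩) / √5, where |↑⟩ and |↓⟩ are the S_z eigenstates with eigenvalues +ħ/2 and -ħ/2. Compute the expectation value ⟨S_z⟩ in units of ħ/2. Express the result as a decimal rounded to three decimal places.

-0.600

⟨σ_z⟩ = |a|² - |b|² divided by |a|²+|b|², with a, b the |↑⟩, |↓⟩ amplitudes.
= (1 - 4)/5 = -3/5.
⟨S_z⟩ = (ħ/2)·⟨σ_z⟩.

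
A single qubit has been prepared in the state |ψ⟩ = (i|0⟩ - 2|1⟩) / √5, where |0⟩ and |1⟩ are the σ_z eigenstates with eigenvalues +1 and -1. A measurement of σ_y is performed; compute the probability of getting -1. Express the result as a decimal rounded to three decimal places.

|-y⟩ = (|0⟩ - i|1⟩)/√2, so ⟨-y|ψ⟩ = (-i) / (√2·√5).
P = |-i|² / 10 = 1/10.

0.100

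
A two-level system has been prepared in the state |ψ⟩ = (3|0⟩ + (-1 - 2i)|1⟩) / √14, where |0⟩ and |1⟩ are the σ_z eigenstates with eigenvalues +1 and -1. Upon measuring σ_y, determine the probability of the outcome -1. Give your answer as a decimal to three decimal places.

0.929

|-y⟩ = (|0⟩ - i|1⟩)/√2, so ⟨-y|ψ⟩ = (5 - i) / (√2·√14).
P = |5 - i|² / 28 = 26/28.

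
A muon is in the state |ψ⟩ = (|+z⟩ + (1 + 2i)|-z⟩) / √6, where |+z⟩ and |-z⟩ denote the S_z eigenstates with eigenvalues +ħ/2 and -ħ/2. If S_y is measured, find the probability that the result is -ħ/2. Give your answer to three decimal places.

0.167

|-y⟩ = (|+z⟩ - i|-z⟩)/√2, so ⟨-y|ψ⟩ = (-1 + i) / (√2·√6).
P = |-1 + i|² / 12 = 2/12.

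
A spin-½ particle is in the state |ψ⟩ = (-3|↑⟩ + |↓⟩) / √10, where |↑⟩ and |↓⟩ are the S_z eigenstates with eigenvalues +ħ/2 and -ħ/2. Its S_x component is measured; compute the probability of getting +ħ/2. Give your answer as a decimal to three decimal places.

|+x⟩ = (|↑⟩ + |↓⟩)/√2, so ⟨+x|ψ⟩ = (-2) / (√2·√10).
P = |-2|² / 20 = 4/20.

0.200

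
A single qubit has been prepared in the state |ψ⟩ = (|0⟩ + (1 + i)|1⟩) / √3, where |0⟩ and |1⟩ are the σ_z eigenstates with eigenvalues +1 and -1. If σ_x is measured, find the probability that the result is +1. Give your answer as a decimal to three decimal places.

0.833

|+x⟩ = (|0⟩ + |1⟩)/√2, so ⟨+x|ψ⟩ = (2 + i) / (√2·√3).
P = |2 + i|² / 6 = 5/6.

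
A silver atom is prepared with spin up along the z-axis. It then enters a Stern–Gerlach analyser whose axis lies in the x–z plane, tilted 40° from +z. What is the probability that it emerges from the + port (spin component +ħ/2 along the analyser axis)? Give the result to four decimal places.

For spin-½, the probability of finding spin-up along an axis at angle θ to the initial spin direction is cos²(θ/2); spin-down is sin²(θ/2).
θ = 40°, so P = cos²(20°) ≈ 0.8830.

0.8830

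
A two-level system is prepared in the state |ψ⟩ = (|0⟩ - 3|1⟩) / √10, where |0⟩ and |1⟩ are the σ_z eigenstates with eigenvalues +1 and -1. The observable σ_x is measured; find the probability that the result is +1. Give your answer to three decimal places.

|+x⟩ = (|0⟩ + |1⟩)/√2, so ⟨+x|ψ⟩ = (-2) / (√2·√10).
P = |-2|² / 20 = 4/20.

0.200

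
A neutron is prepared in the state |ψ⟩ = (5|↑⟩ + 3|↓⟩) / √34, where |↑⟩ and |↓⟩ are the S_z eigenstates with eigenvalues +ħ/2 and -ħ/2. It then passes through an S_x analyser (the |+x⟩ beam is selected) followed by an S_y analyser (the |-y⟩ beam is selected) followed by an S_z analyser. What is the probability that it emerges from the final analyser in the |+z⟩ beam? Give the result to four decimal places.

First analyser (S_x): P(|+x⟩) = |⟨+x|ψ⟩|² = 64/68.
After stage 1 the state is |+x⟩; P(|-y⟩) = |⟨-y|+x⟩|² = 1/2.
After stage 2 the state is |-y⟩; P(|+z⟩) = |⟨+z|-y⟩|² = 1/2.
Joint probability = 64/68 × 1/2 × 1/2 = 0.2353.

0.2353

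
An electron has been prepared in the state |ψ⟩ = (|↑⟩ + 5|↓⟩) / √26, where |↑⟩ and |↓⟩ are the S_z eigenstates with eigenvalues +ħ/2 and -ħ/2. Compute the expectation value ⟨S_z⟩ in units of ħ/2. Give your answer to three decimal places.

-0.923

⟨σ_z⟩ = |a|² - |b|² divided by |a|²+|b|², with a, b the |↑⟩, |↓⟩ amplitudes.
= (1 - 25)/26 = -24/26.
⟨S_z⟩ = (ħ/2)·⟨σ_z⟩.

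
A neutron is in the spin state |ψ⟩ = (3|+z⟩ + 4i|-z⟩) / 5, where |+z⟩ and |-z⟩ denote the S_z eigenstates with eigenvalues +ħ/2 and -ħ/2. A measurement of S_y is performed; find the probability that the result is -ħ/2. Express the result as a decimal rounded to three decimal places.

|-y⟩ = (|+z⟩ - i|-z⟩)/√2, so ⟨-y|ψ⟩ = (-1) / (√2·5).
P = |-1|² / 50 = 1/50.

0.020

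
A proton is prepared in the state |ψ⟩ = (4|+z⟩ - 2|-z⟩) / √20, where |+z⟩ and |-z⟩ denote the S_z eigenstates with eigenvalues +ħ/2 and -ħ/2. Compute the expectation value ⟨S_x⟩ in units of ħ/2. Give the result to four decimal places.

⟨σ_x⟩ = 2 Re(a* b)/(|a|²+|b|²) with a = 4, b = -2.
a* b = -8, so ⟨σ_x⟩ = -16/20.
⟨S_x⟩ = (ħ/2)·⟨σ_x⟩.

-0.8000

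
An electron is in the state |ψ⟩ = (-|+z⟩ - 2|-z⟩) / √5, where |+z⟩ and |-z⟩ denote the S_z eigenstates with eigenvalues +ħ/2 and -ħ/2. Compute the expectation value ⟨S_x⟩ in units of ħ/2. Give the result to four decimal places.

⟨σ_x⟩ = 2 Re(a* b)/(|a|²+|b|²) with a = -1, b = -2.
a* b = 2, so ⟨σ_x⟩ = 4/5.
⟨S_x⟩ = (ħ/2)·⟨σ_x⟩.

0.8000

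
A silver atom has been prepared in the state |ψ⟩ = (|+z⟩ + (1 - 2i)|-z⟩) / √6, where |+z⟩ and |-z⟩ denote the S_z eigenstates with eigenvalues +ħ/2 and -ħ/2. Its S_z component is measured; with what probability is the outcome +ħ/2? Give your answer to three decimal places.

0.167

The +ħ/2 outcome corresponds to |+z⟩. Its amplitude in |ψ⟩ is 1/√6.
P = |1|² / 6 = 1/6.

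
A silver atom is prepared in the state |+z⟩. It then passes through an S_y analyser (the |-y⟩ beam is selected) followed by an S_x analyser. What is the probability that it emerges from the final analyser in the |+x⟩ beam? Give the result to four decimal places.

0.2500

First analyser (S_y): from |+z⟩, P(|-y⟩) = 1/2.
After stage 1 the state is |-y⟩; P(|+x⟩) = |⟨+x|-y⟩|² = 1/2.
Joint probability = 1/2 × 1/2 = 0.2500.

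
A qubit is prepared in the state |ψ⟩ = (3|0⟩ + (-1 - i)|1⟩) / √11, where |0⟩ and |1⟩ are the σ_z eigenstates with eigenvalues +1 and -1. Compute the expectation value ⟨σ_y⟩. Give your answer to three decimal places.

⟨σ_y⟩ = 2 Im(a* b)/(|a|²+|b|²) with a = 3, b = (-1 - i).
a* b = (-3 - 3i), so ⟨σ_y⟩ = -6/11.

-0.545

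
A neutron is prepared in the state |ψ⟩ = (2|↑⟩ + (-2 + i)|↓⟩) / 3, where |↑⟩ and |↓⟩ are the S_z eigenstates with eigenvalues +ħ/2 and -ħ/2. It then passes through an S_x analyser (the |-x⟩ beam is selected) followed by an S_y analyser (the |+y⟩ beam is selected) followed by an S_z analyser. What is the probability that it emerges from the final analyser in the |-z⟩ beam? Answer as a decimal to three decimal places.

0.236

First analyser (S_x): P(|-x⟩) = |⟨-x|ψ⟩|² = 17/18.
After stage 1 the state is |-x⟩; P(|+y⟩) = |⟨+y|-x⟩|² = 1/2.
After stage 2 the state is |+y⟩; P(|-z⟩) = |⟨-z|+y⟩|² = 1/2.
Joint probability = 17/18 × 1/2 × 1/2 = 0.236.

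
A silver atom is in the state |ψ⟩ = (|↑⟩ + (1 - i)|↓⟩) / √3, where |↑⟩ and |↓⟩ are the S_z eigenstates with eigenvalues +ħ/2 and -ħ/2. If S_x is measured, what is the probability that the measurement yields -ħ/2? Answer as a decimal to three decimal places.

0.167

|-x⟩ = (|↑⟩ - |↓⟩)/√2, so ⟨-x|ψ⟩ = (i) / (√2·√3).
P = |i|² / 6 = 1/6.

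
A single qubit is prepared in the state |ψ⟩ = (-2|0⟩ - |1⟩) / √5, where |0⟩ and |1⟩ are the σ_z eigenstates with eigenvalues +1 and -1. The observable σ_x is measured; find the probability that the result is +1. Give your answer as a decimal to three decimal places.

|+x⟩ = (|0⟩ + |1⟩)/√2, so ⟨+x|ψ⟩ = (-3) / (√2·√5).
P = |-3|² / 10 = 9/10.

0.900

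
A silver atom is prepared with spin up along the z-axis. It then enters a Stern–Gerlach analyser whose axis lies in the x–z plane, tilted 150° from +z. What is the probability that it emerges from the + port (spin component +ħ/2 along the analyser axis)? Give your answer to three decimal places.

0.067

For spin-½, the probability of finding spin-up along an axis at angle θ to the initial spin direction is cos²(θ/2); spin-down is sin²(θ/2).
θ = 150°, so P = cos²(75°) ≈ 0.067.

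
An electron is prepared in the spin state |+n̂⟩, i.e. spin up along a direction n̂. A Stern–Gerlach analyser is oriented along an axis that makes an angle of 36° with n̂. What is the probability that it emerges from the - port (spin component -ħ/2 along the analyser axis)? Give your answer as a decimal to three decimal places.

0.095

For spin-½, the probability of finding spin-up along an axis at angle θ to the initial spin direction is cos²(θ/2); spin-down is sin²(θ/2).
θ = 36°, so P = sin²(18°) ≈ 0.095.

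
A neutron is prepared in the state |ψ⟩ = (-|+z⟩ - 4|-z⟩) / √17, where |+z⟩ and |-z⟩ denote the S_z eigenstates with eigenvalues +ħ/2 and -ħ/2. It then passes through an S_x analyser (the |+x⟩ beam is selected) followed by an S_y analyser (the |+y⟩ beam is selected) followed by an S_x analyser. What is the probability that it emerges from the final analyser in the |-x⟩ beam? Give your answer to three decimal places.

First analyser (S_x): P(|+x⟩) = |⟨+x|ψ⟩|² = 25/34.
After stage 1 the state is |+x⟩; P(|+y⟩) = |⟨+y|+x⟩|² = 1/2.
After stage 2 the state is |+y⟩; P(|-x⟩) = |⟨-x|+y⟩|² = 1/2.
Joint probability = 25/34 × 1/2 × 1/2 = 0.184.

0.184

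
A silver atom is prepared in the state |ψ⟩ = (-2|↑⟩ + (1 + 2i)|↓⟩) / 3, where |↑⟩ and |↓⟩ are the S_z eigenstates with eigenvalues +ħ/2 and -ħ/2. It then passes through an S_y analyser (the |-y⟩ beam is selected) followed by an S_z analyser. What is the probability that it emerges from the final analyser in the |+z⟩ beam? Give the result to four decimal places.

First analyser (S_y): P(|-y⟩) = |⟨-y|ψ⟩|² = 17/18.
After stage 1 the state is |-y⟩; P(|+z⟩) = |⟨+z|-y⟩|² = 1/2.
Joint probability = 17/18 × 1/2 = 0.4722.

0.4722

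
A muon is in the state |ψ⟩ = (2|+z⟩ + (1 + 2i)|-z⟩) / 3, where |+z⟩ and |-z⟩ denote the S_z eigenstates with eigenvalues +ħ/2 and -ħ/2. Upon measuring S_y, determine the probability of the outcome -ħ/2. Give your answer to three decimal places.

0.056

|-y⟩ = (|+z⟩ - i|-z⟩)/√2, so ⟨-y|ψ⟩ = (i) / (√2·3).
P = |i|² / 18 = 1/18.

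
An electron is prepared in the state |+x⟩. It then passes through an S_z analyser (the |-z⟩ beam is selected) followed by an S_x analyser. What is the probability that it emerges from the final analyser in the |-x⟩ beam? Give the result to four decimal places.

0.2500

First analyser (S_z): from |+x⟩, P(|-z⟩) = 1/2.
After stage 1 the state is |-z⟩; P(|-x⟩) = |⟨-x|-z⟩|² = 1/2.
Joint probability = 1/2 × 1/2 = 0.2500.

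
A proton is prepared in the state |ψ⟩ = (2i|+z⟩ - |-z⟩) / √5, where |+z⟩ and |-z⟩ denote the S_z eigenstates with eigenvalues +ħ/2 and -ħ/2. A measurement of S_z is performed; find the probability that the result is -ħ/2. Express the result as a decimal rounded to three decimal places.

The -ħ/2 outcome corresponds to |-z⟩. Its amplitude in |ψ⟩ is -1/√5.
P = |-1|² / 5 = 1/5.

0.200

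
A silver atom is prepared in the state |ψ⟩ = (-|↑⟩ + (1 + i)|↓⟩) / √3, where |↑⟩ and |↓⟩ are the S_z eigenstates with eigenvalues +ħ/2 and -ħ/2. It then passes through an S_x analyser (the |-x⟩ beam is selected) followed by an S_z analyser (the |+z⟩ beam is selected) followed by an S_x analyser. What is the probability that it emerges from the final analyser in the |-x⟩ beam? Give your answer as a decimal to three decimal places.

First analyser (S_x): P(|-x⟩) = |⟨-x|ψ⟩|² = 5/6.
After stage 1 the state is |-x⟩; P(|+z⟩) = |⟨+z|-x⟩|² = 1/2.
After stage 2 the state is |+z⟩; P(|-x⟩) = |⟨-x|+z⟩|² = 1/2.
Joint probability = 5/6 × 1/2 × 1/2 = 0.208.

0.208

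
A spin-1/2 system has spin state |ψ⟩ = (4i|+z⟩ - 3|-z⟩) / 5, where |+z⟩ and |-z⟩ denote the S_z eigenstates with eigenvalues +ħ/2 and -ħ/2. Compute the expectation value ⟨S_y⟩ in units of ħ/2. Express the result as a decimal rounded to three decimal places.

0.960

⟨σ_y⟩ = 2 Im(a* b)/(|a|²+|b|²) with a = 4i, b = -3.
a* b = 12i, so ⟨σ_y⟩ = 24/25.
⟨S_y⟩ = (ħ/2)·⟨σ_y⟩.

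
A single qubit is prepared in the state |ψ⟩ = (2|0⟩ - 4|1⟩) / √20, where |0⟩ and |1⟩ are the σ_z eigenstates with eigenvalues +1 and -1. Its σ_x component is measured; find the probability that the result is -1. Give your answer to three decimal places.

0.900

|-x⟩ = (|0⟩ - |1⟩)/√2, so ⟨-x|ψ⟩ = (6) / (√2·√20).
P = |6|² / 40 = 36/40.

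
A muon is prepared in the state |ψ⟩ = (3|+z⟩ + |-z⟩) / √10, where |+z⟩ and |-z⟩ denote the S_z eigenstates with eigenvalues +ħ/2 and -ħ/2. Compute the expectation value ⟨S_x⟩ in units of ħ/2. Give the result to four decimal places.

0.6000

⟨σ_x⟩ = 2 Re(a* b)/(|a|²+|b|²) with a = 3, b = 1.
a* b = 3, so ⟨σ_x⟩ = 6/10.
⟨S_x⟩ = (ħ/2)·⟨σ_x⟩.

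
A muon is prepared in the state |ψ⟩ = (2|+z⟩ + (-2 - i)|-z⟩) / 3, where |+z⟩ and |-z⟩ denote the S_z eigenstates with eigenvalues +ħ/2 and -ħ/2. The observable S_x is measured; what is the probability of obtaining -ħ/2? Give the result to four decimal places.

0.9444

|-x⟩ = (|+z⟩ - |-z⟩)/√2, so ⟨-x|ψ⟩ = (4 + i) / (√2·3).
P = |4 + i|² / 18 = 17/18.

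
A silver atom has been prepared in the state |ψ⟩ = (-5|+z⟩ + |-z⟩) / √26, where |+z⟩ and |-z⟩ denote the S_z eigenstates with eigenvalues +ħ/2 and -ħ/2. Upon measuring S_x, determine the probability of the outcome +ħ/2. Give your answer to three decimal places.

0.308

|+x⟩ = (|+z⟩ + |-z⟩)/√2, so ⟨+x|ψ⟩ = (-4) / (√2·√26).
P = |-4|² / 52 = 16/52.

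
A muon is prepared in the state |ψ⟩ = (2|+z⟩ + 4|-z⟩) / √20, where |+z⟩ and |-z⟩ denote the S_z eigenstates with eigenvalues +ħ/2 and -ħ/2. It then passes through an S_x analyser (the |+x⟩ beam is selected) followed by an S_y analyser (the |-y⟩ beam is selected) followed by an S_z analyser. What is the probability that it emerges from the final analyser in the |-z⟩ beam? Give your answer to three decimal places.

First analyser (S_x): P(|+x⟩) = |⟨+x|ψ⟩|² = 36/40.
After stage 1 the state is |+x⟩; P(|-y⟩) = |⟨-y|+x⟩|² = 1/2.
After stage 2 the state is |-y⟩; P(|-z⟩) = |⟨-z|-y⟩|² = 1/2.
Joint probability = 36/40 × 1/2 × 1/2 = 0.225.

0.225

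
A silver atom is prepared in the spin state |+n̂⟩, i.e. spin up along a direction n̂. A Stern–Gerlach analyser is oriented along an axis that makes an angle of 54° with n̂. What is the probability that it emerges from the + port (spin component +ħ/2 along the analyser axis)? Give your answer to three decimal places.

For spin-½, the probability of finding spin-up along an axis at angle θ to the initial spin direction is cos²(θ/2); spin-down is sin²(θ/2).
θ = 54°, so P = cos²(27°) ≈ 0.794.

0.794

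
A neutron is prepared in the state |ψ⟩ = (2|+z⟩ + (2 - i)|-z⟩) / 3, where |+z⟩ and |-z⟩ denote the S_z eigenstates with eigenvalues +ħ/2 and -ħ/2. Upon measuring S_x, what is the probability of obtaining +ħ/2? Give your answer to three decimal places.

0.944

|+x⟩ = (|+z⟩ + |-z⟩)/√2, so ⟨+x|ψ⟩ = (4 - i) / (√2·3).
P = |4 - i|² / 18 = 17/18.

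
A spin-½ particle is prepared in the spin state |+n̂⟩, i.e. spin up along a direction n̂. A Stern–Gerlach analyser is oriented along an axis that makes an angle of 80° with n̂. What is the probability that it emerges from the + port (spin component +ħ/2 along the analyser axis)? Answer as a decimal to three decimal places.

0.587

For spin-½, the probability of finding spin-up along an axis at angle θ to the initial spin direction is cos²(θ/2); spin-down is sin²(θ/2).
θ = 80°, so P = cos²(40°) ≈ 0.587.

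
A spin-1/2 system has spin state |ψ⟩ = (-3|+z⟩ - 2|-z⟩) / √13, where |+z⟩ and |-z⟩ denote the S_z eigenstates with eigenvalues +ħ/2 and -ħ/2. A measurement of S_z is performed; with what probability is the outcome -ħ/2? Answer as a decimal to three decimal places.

0.308

The -ħ/2 outcome corresponds to |-z⟩. Its amplitude in |ψ⟩ is -2/√13.
P = |-2|² / 13 = 4/13.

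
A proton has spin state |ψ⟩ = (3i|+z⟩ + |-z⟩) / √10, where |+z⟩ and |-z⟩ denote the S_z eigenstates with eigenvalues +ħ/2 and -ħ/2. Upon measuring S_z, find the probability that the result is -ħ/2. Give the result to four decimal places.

The -ħ/2 outcome corresponds to |-z⟩. Its amplitude in |ψ⟩ is 1/√10.
P = |1|² / 10 = 1/10.

0.1000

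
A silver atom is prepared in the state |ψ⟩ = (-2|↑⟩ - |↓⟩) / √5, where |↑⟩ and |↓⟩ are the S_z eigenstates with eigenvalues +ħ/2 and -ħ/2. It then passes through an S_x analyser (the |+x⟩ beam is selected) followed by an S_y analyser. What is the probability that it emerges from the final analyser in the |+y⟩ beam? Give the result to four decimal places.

0.4500

First analyser (S_x): P(|+x⟩) = |⟨+x|ψ⟩|² = 9/10.
After stage 1 the state is |+x⟩; P(|+y⟩) = |⟨+y|+x⟩|² = 1/2.
Joint probability = 9/10 × 1/2 = 0.4500.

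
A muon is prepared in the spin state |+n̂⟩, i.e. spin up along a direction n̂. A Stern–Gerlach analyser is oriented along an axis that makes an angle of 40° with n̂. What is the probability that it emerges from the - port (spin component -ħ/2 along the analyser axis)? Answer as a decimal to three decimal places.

0.117

For spin-½, the probability of finding spin-up along an axis at angle θ to the initial spin direction is cos²(θ/2); spin-down is sin²(θ/2).
θ = 40°, so P = sin²(20°) ≈ 0.117.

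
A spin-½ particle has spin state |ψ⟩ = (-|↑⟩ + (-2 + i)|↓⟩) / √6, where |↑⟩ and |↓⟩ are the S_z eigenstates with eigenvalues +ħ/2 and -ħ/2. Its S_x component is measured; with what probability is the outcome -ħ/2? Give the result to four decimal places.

0.1667

|-x⟩ = (|↑⟩ - |↓⟩)/√2, so ⟨-x|ψ⟩ = (1 - i) / (√2·√6).
P = |1 - i|² / 12 = 2/12.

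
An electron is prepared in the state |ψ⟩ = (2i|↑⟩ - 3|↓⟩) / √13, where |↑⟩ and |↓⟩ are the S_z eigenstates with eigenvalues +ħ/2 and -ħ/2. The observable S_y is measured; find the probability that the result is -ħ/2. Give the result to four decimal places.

0.0385

|-y⟩ = (|↑⟩ - i|↓⟩)/√2, so ⟨-y|ψ⟩ = (-i) / (√2·√13).
P = |-i|² / 26 = 1/26.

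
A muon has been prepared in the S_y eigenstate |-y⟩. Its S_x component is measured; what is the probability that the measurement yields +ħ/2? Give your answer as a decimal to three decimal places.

0.500

In the S_z basis, |-y⟩ = (|↑⟩ - i|↓⟩)/√2 and |+x⟩ = (|↑⟩ + |↓⟩)/√2.
|⟨+x|-y⟩|² = 1/2.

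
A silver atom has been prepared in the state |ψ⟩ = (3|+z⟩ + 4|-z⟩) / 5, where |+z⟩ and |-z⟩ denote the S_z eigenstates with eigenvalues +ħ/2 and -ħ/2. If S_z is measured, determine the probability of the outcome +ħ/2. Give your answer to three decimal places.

0.360

The +ħ/2 outcome corresponds to |+z⟩. Its amplitude in |ψ⟩ is 3/5.
P = |3|² / 25 = 9/25.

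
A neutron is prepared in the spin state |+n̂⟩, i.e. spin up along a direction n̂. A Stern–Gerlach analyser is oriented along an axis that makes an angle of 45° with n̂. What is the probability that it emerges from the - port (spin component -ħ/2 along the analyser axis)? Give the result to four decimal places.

0.1464

For spin-½, the probability of finding spin-up along an axis at angle θ to the initial spin direction is cos²(θ/2); spin-down is sin²(θ/2).
θ = 45°, so P = sin²(22.5°) ≈ 0.1464.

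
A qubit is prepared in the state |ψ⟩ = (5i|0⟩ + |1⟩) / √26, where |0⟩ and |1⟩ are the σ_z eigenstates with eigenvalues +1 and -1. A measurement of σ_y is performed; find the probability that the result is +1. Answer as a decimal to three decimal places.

0.308

|+y⟩ = (|0⟩ + i|1⟩)/√2, so ⟨+y|ψ⟩ = (4i) / (√2·√26).
P = |4i|² / 52 = 16/52.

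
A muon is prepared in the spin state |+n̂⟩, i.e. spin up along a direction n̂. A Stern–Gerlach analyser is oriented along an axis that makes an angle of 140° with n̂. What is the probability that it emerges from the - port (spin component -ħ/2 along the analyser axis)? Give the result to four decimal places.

For spin-½, the probability of finding spin-up along an axis at angle θ to the initial spin direction is cos²(θ/2); spin-down is sin²(θ/2).
θ = 140°, so P = sin²(70°) ≈ 0.8830.

0.8830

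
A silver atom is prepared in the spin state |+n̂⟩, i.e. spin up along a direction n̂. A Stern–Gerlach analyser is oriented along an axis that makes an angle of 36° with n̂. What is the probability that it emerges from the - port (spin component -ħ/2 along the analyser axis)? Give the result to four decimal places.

For spin-½, the probability of finding spin-up along an axis at angle θ to the initial spin direction is cos²(θ/2); spin-down is sin²(θ/2).
θ = 36°, so P = sin²(18°) ≈ 0.0955.

0.0955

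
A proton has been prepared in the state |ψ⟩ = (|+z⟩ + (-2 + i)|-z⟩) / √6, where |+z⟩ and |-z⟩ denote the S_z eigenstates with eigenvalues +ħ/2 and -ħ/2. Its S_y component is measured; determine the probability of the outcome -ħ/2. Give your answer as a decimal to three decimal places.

0.333

|-y⟩ = (|+z⟩ - i|-z⟩)/√2, so ⟨-y|ψ⟩ = (-2i) / (√2·√6).
P = |-2i|² / 12 = 4/12.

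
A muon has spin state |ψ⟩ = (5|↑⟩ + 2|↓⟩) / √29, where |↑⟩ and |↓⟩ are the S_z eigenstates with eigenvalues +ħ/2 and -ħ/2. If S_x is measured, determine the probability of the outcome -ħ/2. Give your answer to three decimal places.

0.155

|-x⟩ = (|↑⟩ - |↓⟩)/√2, so ⟨-x|ψ⟩ = (3) / (√2·√29).
P = |3|² / 58 = 9/58.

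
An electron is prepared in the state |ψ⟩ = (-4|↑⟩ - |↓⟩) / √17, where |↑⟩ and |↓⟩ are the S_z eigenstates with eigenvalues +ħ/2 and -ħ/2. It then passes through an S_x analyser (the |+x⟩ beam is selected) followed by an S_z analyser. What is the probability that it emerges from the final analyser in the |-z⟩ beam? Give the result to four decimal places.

0.3676

First analyser (S_x): P(|+x⟩) = |⟨+x|ψ⟩|² = 25/34.
After stage 1 the state is |+x⟩; P(|-z⟩) = |⟨-z|+x⟩|² = 1/2.
Joint probability = 25/34 × 1/2 = 0.3676.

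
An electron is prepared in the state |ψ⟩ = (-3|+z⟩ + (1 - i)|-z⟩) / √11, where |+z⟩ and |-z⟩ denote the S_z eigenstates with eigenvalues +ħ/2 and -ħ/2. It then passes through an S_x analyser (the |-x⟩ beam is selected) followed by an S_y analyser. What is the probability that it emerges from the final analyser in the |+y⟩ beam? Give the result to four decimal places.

0.3864

First analyser (S_x): P(|-x⟩) = |⟨-x|ψ⟩|² = 17/22.
After stage 1 the state is |-x⟩; P(|+y⟩) = |⟨+y|-x⟩|² = 1/2.
Joint probability = 17/22 × 1/2 = 0.3864.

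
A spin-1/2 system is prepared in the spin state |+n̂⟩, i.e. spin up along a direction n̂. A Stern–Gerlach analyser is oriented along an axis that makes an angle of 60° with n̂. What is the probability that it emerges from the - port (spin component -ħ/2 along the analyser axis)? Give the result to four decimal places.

0.2500

For spin-½, the probability of finding spin-up along an axis at angle θ to the initial spin direction is cos²(θ/2); spin-down is sin²(θ/2).
θ = 60°, so P = sin²(30°) ≈ 0.2500.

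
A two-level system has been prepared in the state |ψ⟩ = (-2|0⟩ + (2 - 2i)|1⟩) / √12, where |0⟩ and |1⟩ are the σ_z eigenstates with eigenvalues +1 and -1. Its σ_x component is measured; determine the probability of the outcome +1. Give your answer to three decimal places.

|+x⟩ = (|0⟩ + |1⟩)/√2, so ⟨+x|ψ⟩ = (-2i) / (√2·√12).
P = |-2i|² / 24 = 4/24.

0.167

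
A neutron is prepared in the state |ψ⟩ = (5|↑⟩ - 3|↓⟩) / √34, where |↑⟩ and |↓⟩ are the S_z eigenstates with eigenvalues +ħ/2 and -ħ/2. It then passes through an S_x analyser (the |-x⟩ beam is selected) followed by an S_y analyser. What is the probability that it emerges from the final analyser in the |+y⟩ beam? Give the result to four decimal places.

First analyser (S_x): P(|-x⟩) = |⟨-x|ψ⟩|² = 64/68.
After stage 1 the state is |-x⟩; P(|+y⟩) = |⟨+y|-x⟩|² = 1/2.
Joint probability = 64/68 × 1/2 = 0.4706.

0.4706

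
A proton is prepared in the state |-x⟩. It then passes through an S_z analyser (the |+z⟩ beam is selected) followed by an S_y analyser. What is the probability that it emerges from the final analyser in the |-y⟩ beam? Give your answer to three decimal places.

0.250

First analyser (S_z): from |-x⟩, P(|+z⟩) = 1/2.
After stage 1 the state is |+z⟩; P(|-y⟩) = |⟨-y|+z⟩|² = 1/2.
Joint probability = 1/2 × 1/2 = 0.250.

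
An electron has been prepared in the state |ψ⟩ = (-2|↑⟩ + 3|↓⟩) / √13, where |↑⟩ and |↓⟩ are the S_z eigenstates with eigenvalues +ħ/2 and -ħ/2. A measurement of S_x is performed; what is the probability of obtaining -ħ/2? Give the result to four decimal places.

0.9615

|-x⟩ = (|↑⟩ - |↓⟩)/√2, so ⟨-x|ψ⟩ = (-5) / (√2·√13).
P = |-5|² / 26 = 25/26.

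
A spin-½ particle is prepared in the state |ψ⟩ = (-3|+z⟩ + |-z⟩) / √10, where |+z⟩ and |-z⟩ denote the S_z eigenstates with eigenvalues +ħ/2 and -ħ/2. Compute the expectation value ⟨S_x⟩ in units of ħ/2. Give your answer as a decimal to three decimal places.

-0.600

⟨σ_x⟩ = 2 Re(a* b)/(|a|²+|b|²) with a = -3, b = 1.
a* b = -3, so ⟨σ_x⟩ = -6/10.
⟨S_x⟩ = (ħ/2)·⟨σ_x⟩.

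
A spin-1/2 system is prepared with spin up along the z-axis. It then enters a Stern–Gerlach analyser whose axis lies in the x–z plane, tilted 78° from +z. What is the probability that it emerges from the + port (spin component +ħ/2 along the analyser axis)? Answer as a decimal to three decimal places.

0.604

For spin-½, the probability of finding spin-up along an axis at angle θ to the initial spin direction is cos²(θ/2); spin-down is sin²(θ/2).
θ = 78°, so P = cos²(39°) ≈ 0.604.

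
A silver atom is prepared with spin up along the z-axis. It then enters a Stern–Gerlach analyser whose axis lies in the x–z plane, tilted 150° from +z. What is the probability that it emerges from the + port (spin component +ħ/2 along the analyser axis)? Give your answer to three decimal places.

0.067

For spin-½, the probability of finding spin-up along an axis at angle θ to the initial spin direction is cos²(θ/2); spin-down is sin²(θ/2).
θ = 150°, so P = cos²(75°) ≈ 0.067.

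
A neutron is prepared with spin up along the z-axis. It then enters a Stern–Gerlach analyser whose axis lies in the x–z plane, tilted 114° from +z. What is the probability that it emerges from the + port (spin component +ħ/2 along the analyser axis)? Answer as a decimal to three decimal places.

0.297

For spin-½, the probability of finding spin-up along an axis at angle θ to the initial spin direction is cos²(θ/2); spin-down is sin²(θ/2).
θ = 114°, so P = cos²(57°) ≈ 0.297.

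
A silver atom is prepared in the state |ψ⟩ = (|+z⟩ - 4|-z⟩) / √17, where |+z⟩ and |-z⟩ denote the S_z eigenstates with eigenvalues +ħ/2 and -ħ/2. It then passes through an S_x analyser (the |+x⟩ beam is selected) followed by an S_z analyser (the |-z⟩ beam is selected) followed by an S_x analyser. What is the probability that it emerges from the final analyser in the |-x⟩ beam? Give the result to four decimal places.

0.0662

First analyser (S_x): P(|+x⟩) = |⟨+x|ψ⟩|² = 9/34.
After stage 1 the state is |+x⟩; P(|-z⟩) = |⟨-z|+x⟩|² = 1/2.
After stage 2 the state is |-z⟩; P(|-x⟩) = |⟨-x|-z⟩|² = 1/2.
Joint probability = 9/34 × 1/2 × 1/2 = 0.0662.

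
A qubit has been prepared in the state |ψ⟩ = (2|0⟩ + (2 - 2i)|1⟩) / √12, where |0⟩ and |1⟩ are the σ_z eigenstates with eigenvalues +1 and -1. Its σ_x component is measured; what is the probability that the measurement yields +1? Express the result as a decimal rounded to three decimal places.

0.833

|+x⟩ = (|0⟩ + |1⟩)/√2, so ⟨+x|ψ⟩ = (4 - 2i) / (√2·√12).
P = |4 - 2i|² / 24 = 20/24.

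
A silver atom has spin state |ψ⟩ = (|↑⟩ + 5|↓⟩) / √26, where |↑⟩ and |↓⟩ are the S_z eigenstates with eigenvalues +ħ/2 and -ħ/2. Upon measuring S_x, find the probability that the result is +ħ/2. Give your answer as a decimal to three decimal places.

0.692

|+x⟩ = (|↑⟩ + |↓⟩)/√2, so ⟨+x|ψ⟩ = (6) / (√2·√26).
P = |6|² / 52 = 36/52.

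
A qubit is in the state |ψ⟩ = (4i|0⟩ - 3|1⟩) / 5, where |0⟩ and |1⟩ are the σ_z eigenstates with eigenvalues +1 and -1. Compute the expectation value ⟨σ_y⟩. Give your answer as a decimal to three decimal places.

0.960

⟨σ_y⟩ = 2 Im(a* b)/(|a|²+|b|²) with a = 4i, b = -3.
a* b = 12i, so ⟨σ_y⟩ = 24/25.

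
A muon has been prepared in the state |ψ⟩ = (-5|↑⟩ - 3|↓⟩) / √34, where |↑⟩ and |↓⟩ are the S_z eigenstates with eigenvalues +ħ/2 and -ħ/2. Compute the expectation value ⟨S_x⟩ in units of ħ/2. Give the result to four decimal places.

⟨σ_x⟩ = 2 Re(a* b)/(|a|²+|b|²) with a = -5, b = -3.
a* b = 15, so ⟨σ_x⟩ = 30/34.
⟨S_x⟩ = (ħ/2)·⟨σ_x⟩.

0.8824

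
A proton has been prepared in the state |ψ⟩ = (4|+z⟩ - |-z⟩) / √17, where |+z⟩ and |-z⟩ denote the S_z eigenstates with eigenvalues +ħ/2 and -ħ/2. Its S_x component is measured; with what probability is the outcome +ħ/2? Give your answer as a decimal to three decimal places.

|+x⟩ = (|+z⟩ + |-z⟩)/√2, so ⟨+x|ψ⟩ = (3) / (√2·√17).
P = |3|² / 34 = 9/34.

0.265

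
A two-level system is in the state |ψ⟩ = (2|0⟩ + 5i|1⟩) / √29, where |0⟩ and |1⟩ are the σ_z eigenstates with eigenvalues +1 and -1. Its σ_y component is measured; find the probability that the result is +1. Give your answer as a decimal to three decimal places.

0.845

|+y⟩ = (|0⟩ + i|1⟩)/√2, so ⟨+y|ψ⟩ = (7) / (√2·√29).
P = |7|² / 58 = 49/58.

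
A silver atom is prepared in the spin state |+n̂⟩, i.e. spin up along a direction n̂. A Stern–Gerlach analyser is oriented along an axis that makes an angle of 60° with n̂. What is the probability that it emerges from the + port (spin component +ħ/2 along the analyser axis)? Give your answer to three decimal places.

For spin-½, the probability of finding spin-up along an axis at angle θ to the initial spin direction is cos²(θ/2); spin-down is sin²(θ/2).
θ = 60°, so P = cos²(30°) ≈ 0.750.

0.750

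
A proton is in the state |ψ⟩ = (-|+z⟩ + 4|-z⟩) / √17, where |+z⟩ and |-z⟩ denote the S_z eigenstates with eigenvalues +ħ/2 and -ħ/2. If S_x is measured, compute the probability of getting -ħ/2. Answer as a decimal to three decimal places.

|-x⟩ = (|+z⟩ - |-z⟩)/√2, so ⟨-x|ψ⟩ = (-5) / (√2·√17).
P = |-5|² / 34 = 25/34.

0.735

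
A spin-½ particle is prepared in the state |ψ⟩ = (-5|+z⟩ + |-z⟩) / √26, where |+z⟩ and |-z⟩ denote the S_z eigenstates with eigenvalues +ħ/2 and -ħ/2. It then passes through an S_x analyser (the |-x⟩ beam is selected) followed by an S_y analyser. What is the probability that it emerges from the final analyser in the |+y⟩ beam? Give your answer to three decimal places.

0.346

First analyser (S_x): P(|-x⟩) = |⟨-x|ψ⟩|² = 36/52.
After stage 1 the state is |-x⟩; P(|+y⟩) = |⟨+y|-x⟩|² = 1/2.
Joint probability = 36/52 × 1/2 = 0.346.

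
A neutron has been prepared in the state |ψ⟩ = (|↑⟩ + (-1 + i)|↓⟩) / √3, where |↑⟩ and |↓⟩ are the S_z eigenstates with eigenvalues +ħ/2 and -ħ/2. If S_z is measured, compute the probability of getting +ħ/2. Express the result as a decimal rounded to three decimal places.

The +ħ/2 outcome corresponds to |↑⟩. Its amplitude in |ψ⟩ is 1/√3.
P = |1|² / 3 = 1/3.

0.333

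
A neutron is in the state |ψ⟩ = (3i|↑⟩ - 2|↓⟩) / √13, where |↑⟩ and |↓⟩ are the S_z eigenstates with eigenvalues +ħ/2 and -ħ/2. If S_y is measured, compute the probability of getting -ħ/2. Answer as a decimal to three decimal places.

|-y⟩ = (|↑⟩ - i|↓⟩)/√2, so ⟨-y|ψ⟩ = (i) / (√2·√13).
P = |i|² / 26 = 1/26.

0.038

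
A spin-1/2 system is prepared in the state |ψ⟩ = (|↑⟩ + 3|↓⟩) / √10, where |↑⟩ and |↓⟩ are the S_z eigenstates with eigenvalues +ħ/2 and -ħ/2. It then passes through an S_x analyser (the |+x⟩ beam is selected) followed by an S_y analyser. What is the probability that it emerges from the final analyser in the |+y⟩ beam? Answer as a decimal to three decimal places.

0.400

First analyser (S_x): P(|+x⟩) = |⟨+x|ψ⟩|² = 16/20.
After stage 1 the state is |+x⟩; P(|+y⟩) = |⟨+y|+x⟩|² = 1/2.
Joint probability = 16/20 × 1/2 = 0.400.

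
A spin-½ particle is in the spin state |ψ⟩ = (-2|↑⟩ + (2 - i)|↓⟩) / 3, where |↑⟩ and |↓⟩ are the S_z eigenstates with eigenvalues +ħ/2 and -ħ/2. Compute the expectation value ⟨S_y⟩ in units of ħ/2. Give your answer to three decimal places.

⟨σ_y⟩ = 2 Im(a* b)/(|a|²+|b|²) with a = -2, b = (2 - i).
a* b = (-4 + 2i), so ⟨σ_y⟩ = 4/9.
⟨S_y⟩ = (ħ/2)·⟨σ_y⟩.

0.444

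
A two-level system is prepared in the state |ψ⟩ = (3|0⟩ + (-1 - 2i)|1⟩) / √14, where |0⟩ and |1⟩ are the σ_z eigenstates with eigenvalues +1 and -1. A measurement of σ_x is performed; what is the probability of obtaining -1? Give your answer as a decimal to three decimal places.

0.714

|-x⟩ = (|0⟩ - |1⟩)/√2, so ⟨-x|ψ⟩ = (4 + 2i) / (√2·√14).
P = |4 + 2i|² / 28 = 20/28.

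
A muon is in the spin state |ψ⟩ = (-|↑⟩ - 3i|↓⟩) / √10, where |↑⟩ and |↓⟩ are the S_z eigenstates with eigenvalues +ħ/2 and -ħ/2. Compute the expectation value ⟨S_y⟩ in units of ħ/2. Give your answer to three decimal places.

⟨σ_y⟩ = 2 Im(a* b)/(|a|²+|b|²) with a = -1, b = -3i.
a* b = 3i, so ⟨σ_y⟩ = 6/10.
⟨S_y⟩ = (ħ/2)·⟨σ_y⟩.

0.600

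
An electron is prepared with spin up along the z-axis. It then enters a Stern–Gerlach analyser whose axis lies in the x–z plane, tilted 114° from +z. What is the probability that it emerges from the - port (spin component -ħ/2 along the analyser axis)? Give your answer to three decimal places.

0.703

For spin-½, the probability of finding spin-up along an axis at angle θ to the initial spin direction is cos²(θ/2); spin-down is sin²(θ/2).
θ = 114°, so P = sin²(57°) ≈ 0.703.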